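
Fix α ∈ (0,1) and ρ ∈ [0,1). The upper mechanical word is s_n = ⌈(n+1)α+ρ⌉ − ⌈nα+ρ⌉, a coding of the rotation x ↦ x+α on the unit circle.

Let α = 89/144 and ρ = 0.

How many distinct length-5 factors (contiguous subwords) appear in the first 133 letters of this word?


6

t_n = ⌈(n·89)/144⌉ for n = 0 … 133:
  n=0…9: ⌈0/144⌉=0 ⌈89/144⌉=1 ⌈178/144⌉=2 ⌈267/144⌉=2 ⌈356/144⌉=3 ⌈445/144⌉=4 ⌈534/144⌉=4 ⌈623/144⌉=5 ⌈712/144⌉=5 ⌈801/144⌉=6
  n=10…19: ⌈890/144⌉=7 ⌈979/144⌉=7 ⌈1068/144⌉=8 ⌈1157/144⌉=9 ⌈1246/144⌉=9 ⌈1335/144⌉=10 ⌈1424/144⌉=10 ⌈1513/144⌉=11 ⌈1602/144⌉=12 ⌈1691/144⌉=12
  n=20…29: ⌈1780/144⌉=13 ⌈1869/144⌉=13 ⌈1958/144⌉=14 ⌈2047/144⌉=15 ⌈2136/144⌉=15 ⌈2225/144⌉=16 ⌈2314/144⌉=17 ⌈2403/144⌉=17 ⌈2492/144⌉=18 ⌈2581/144⌉=18
  n=30…39: ⌈2670/144⌉=19 ⌈2759/144⌉=20 ⌈2848/144⌉=20 ⌈2937/144⌉=21 ⌈3026/144⌉=22 ⌈3115/144⌉=22 ⌈3204/144⌉=23 ⌈3293/144⌉=23 ⌈3382/144⌉=24 ⌈3471/144⌉=25
  n=40…49: ⌈3560/144⌉=25 ⌈3649/144⌉=26 ⌈3738/144⌉=26 ⌈3827/144⌉=27 ⌈3916/144⌉=28 ⌈4005/144⌉=28 ⌈4094/144⌉=29 ⌈4183/144⌉=30 ⌈4272/144⌉=30 ⌈4361/144⌉=31
  n=50…59: ⌈4450/144⌉=31 ⌈4539/144⌉=32 ⌈4628/144⌉=33 ⌈4717/144⌉=33 ⌈4806/144⌉=34 ⌈4895/144⌉=34 ⌈4984/144⌉=35 ⌈5073/144⌉=36 ⌈5162/144⌉=36 ⌈5251/144⌉=37
  n=60…69: ⌈5340/144⌉=38 ⌈5429/144⌉=38 ⌈5518/144⌉=39 ⌈5607/144⌉=39 ⌈5696/144⌉=40 ⌈5785/144⌉=41 ⌈5874/144⌉=41 ⌈5963/144⌉=42 ⌈6052/144⌉=43 ⌈6141/144⌉=43
  n=70…79: ⌈6230/144⌉=44 ⌈6319/144⌉=44 ⌈6408/144⌉=45 ⌈6497/144⌉=46 ⌈6586/144⌉=46 ⌈6675/144⌉=47 ⌈6764/144⌉=47 ⌈6853/144⌉=48 ⌈6942/144⌉=49 ⌈7031/144⌉=49
  n=80…89: ⌈7120/144⌉=50 ⌈7209/144⌉=51 ⌈7298/144⌉=51 ⌈7387/144⌉=52 ⌈7476/144⌉=52 ⌈7565/144⌉=53 ⌈7654/144⌉=54 ⌈7743/144⌉=54 ⌈7832/144⌉=55 ⌈7921/144⌉=56
  n=90…99: ⌈8010/144⌉=56 ⌈8099/144⌉=57 ⌈8188/144⌉=57 ⌈8277/144⌉=58 ⌈8366/144⌉=59 ⌈8455/144⌉=59 ⌈8544/144⌉=60 ⌈8633/144⌉=60 ⌈8722/144⌉=61 ⌈8811/144⌉=62
  n=100…109: ⌈8900/144⌉=62 ⌈8989/144⌉=63 ⌈9078/144⌉=64 ⌈9167/144⌉=64 ⌈9256/144⌉=65 ⌈9345/144⌉=65 ⌈9434/144⌉=66 ⌈9523/144⌉=67 ⌈9612/144⌉=67 ⌈9701/144⌉=68
  n=110…119: ⌈9790/144⌉=68 ⌈9879/144⌉=69 ⌈9968/144⌉=70 ⌈10057/144⌉=70 ⌈10146/144⌉=71 ⌈10235/144⌉=72 ⌈10324/144⌉=72 ⌈10413/144⌉=73 ⌈10502/144⌉=73 ⌈10591/144⌉=74
  n=120…129: ⌈10680/144⌉=75 ⌈10769/144⌉=75 ⌈10858/144⌉=76 ⌈10947/144⌉=77 ⌈11036/144⌉=77 ⌈11125/144⌉=78 ⌈11214/144⌉=78 ⌈11303/144⌉=79 ⌈11392/144⌉=80 ⌈11481/144⌉=80
  n=130…133: ⌈11570/144⌉=81 ⌈11659/144⌉=81 ⌈11748/144⌉=82 ⌈11837/144⌉=83
s_n = t_(n+1) − t_n for n = 0 … 132 gives
prefix = 1101101011011010110101101101011011010110101101101011010110110101101101011010110110101101101011010110110101101011011010110110101101011
slide a length-5 window over [0..4] … [128..132] (129 windows); first occurrence of each distinct factor:
  [  0..  4] 11011
  [  1..  5] 10110
  [  2..  6] 01101
  [  3..  7] 11010
  [  4..  8] 10101
  [  5..  9] 01011
  (the other 123 windows repeat one of these)
distinct factors: {01011, 01101, 10101, 10110, 11010, 11011}
count = 6  (Sturmian bound for length 5 is 6)


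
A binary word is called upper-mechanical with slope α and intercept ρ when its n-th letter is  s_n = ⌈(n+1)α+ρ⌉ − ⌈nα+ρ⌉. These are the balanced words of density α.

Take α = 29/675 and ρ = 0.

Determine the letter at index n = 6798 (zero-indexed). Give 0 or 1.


(n+1)α + ρ = (6799·29) / 675 = 197171/675
nα + ρ     = (6798·29) / 675 = 197142/675
⌈197171/675⌉ = 293,  ⌈197142/675⌉ = 293
s_{6798} = 293 − 293 = 0

0


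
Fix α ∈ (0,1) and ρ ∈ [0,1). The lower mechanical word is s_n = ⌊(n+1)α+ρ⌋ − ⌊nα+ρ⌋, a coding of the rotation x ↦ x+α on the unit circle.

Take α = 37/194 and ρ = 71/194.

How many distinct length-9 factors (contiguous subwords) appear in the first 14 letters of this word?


5

t_n = ⌊(n·37+71)/194⌋ for n = 0 … 14:
  n=0…9: ⌊71/194⌋=0 ⌊108/194⌋=0 ⌊145/194⌋=0 ⌊182/194⌋=0 ⌊219/194⌋=1 ⌊256/194⌋=1 ⌊293/194⌋=1 ⌊330/194⌋=1 ⌊367/194⌋=1 ⌊404/194⌋=2
  n=10…14: ⌊441/194⌋=2 ⌊478/194⌋=2 ⌊515/194⌋=2 ⌊552/194⌋=2 ⌊589/194⌋=3
s_n = t_(n+1) − t_n for n = 0 … 13 gives
prefix = 00010000100001
slide a length-9 window over [0..8] … [5..13] (6 windows); first occurrence of each distinct factor:
  [  0..  8] 000100001
  [  1..  9] 001000010
  [  2.. 10] 010000100
  [  3.. 11] 100001000
  [  4.. 12] 000010000
  (the other 1 window repeats one of these)
distinct factors: {000010000, 000100001, 001000010, 010000100, 100001000}
count = 5  (Sturmian bound for length 9 is 10)


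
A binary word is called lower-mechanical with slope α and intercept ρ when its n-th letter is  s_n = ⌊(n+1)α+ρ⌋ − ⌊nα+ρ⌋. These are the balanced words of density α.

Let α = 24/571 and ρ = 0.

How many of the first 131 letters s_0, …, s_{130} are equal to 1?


#1s = Σ_{n=0}^{130} s_n = Σ_{n=0}^{130} (⌊(n+1)α+ρ⌋ − ⌊nα+ρ⌋)
the sum telescopes: every ⌊nα+ρ⌋ with 0 < n < 131 appears once with + and once with −, leaving ⌊131α+ρ⌋ − ⌊0·α+ρ⌋
131α + ρ = (131·24) / 571 = 3144/571
ρ = 0/571
⌊3144/571⌋ = 5,  ⌊0/571⌋ = 0
#1s = 5 − 0 = 5

5


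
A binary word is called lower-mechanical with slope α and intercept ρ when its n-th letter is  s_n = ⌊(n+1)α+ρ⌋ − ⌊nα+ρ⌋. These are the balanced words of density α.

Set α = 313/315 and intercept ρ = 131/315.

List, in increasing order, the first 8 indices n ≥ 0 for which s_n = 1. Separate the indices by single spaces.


n=0: ⌊444/315⌋−⌊131/315⌋ = 1−0 = 1  ← one
n=1: ⌊757/315⌋−⌊444/315⌋ = 2−1 = 1  ← one
n=2: ⌊1070/315⌋−⌊757/315⌋ = 3−2 = 1  ← one
n=3: ⌊1383/315⌋−⌊1070/315⌋ = 4−3 = 1  ← one
n=4: ⌊1696/315⌋−⌊1383/315⌋ = 5−4 = 1  ← one
n=5: ⌊2009/315⌋−⌊1696/315⌋ = 6−5 = 1  ← one
n=6: ⌊2322/315⌋−⌊2009/315⌋ = 7−6 = 1  ← one
n=7: ⌊2635/315⌋−⌊2322/315⌋ = 8−7 = 1  ← one
positions of the first 8 ones: 0 1 2 3 4 5 6 7

0 1 2 3 4 5 6 7


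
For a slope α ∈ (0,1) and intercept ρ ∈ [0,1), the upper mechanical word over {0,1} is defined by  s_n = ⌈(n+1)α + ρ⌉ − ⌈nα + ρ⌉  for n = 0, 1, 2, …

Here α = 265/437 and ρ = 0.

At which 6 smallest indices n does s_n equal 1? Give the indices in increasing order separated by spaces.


0 1 3 4 6 8

n=0: ⌈265/437⌉−⌈0/437⌉ = 1−0 = 1  ← one
n=1: ⌈530/437⌉−⌈265/437⌉ = 2−1 = 1  ← one
n=2: ⌈795/437⌉−⌈530/437⌉ = 2−2 = 0
n=3: ⌈1060/437⌉−⌈795/437⌉ = 3−2 = 1  ← one
n=4: ⌈1325/437⌉−⌈1060/437⌉ = 4−3 = 1  ← one
n=5: ⌈1590/437⌉−⌈1325/437⌉ = 4−4 = 0
n=6: ⌈1855/437⌉−⌈1590/437⌉ = 5−4 = 1  ← one
n=7: ⌈2120/437⌉−⌈1855/437⌉ = 5−5 = 0
n=8: ⌈2385/437⌉−⌈2120/437⌉ = 6−5 = 1  ← one
positions of the first 6 ones: 0 1 3 4 6 8


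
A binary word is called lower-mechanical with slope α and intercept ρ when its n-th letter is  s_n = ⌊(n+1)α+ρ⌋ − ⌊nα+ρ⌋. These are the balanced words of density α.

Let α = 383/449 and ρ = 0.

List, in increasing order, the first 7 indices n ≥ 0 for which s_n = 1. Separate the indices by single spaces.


1 2 3 4 5 7 8

n=0: ⌊383/449⌋−⌊0/449⌋ = 0−0 = 0
n=1: ⌊766/449⌋−⌊383/449⌋ = 1−0 = 1  ← one
n=2: ⌊1149/449⌋−⌊766/449⌋ = 2−1 = 1  ← one
n=3: ⌊1532/449⌋−⌊1149/449⌋ = 3−2 = 1  ← one
n=4: ⌊1915/449⌋−⌊1532/449⌋ = 4−3 = 1  ← one
n=5: ⌊2298/449⌋−⌊1915/449⌋ = 5−4 = 1  ← one
n=6: ⌊2681/449⌋−⌊2298/449⌋ = 5−5 = 0
n=7: ⌊3064/449⌋−⌊2681/449⌋ = 6−5 = 1  ← one
n=8: ⌊3447/449⌋−⌊3064/449⌋ = 7−6 = 1  ← one
positions of the first 7 ones: 1 2 3 4 5 7 8


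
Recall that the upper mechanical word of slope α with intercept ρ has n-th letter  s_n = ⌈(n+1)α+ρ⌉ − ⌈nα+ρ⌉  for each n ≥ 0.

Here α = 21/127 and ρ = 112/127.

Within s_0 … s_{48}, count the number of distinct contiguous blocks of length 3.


t_n = ⌈(n·21+112)/127⌉ for n = 0 … 49:
  n=0…9: ⌈112/127⌉=1 ⌈133/127⌉=2 ⌈154/127⌉=2 ⌈175/127⌉=2 ⌈196/127⌉=2 ⌈217/127⌉=2 ⌈238/127⌉=2 ⌈259/127⌉=3 ⌈280/127⌉=3 ⌈301/127⌉=3
  n=10…19: ⌈322/127⌉=3 ⌈343/127⌉=3 ⌈364/127⌉=3 ⌈385/127⌉=4 ⌈406/127⌉=4 ⌈427/127⌉=4 ⌈448/127⌉=4 ⌈469/127⌉=4 ⌈490/127⌉=4 ⌈511/127⌉=5
  n=20…29: ⌈532/127⌉=5 ⌈553/127⌉=5 ⌈574/127⌉=5 ⌈595/127⌉=5 ⌈616/127⌉=5 ⌈637/127⌉=6 ⌈658/127⌉=6 ⌈679/127⌉=6 ⌈700/127⌉=6 ⌈721/127⌉=6
  n=30…39: ⌈742/127⌉=6 ⌈763/127⌉=7 ⌈784/127⌉=7 ⌈805/127⌉=7 ⌈826/127⌉=7 ⌈847/127⌉=7 ⌈868/127⌉=7 ⌈889/127⌉=7 ⌈910/127⌉=8 ⌈931/127⌉=8
  n=40…49: ⌈952/127⌉=8 ⌈973/127⌉=8 ⌈994/127⌉=8 ⌈1015/127⌉=8 ⌈1036/127⌉=9 ⌈1057/127⌉=9 ⌈1078/127⌉=9 ⌈1099/127⌉=9 ⌈1120/127⌉=9 ⌈1141/127⌉=9
s_n = t_(n+1) − t_n for n = 0 … 48 gives
prefix = 1000001000001000001000001000001000000100000100000
slide a length-3 window over [0..2] … [46..48] (47 windows); first occurrence of each distinct factor:
  [  0..  2] 100
  [  1..  3] 000
  [  4..  6] 001
  [  5..  7] 010
  (the other 43 windows repeat one of these)
distinct factors: {000, 001, 010, 100}
count = 4  (Sturmian bound for length 3 is 4)

4


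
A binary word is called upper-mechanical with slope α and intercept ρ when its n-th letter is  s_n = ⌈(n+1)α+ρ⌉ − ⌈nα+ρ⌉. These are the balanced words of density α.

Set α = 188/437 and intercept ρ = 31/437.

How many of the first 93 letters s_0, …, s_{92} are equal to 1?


40

#1s = Σ_{n=0}^{92} s_n = Σ_{n=0}^{92} (⌈(n+1)α+ρ⌉ − ⌈nα+ρ⌉)
the sum telescopes: every ⌈nα+ρ⌉ with 0 < n < 93 appears once with + and once with −, leaving ⌈93α+ρ⌉ − ⌈0·α+ρ⌉
93α + ρ = (93·188 + 31) / 437 = 17515/437
ρ = 31/437
⌈17515/437⌉ = 41,  ⌈31/437⌉ = 1
#1s = 41 − 1 = 40


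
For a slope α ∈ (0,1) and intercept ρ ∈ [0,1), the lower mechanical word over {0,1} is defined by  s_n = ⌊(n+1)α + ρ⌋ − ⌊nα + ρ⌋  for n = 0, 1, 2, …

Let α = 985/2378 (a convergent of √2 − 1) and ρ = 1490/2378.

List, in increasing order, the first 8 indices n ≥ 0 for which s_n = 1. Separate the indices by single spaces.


0 3 5 8 10 12 15 17

n=0: ⌊2475/2378⌋−⌊1490/2378⌋ = 1−0 = 1  ← one
n=1: ⌊3460/2378⌋−⌊2475/2378⌋ = 1−1 = 0
n=2: ⌊4445/2378⌋−⌊3460/2378⌋ = 1−1 = 0
n=3: ⌊5430/2378⌋−⌊4445/2378⌋ = 2−1 = 1  ← one
n=4: ⌊6415/2378⌋−⌊5430/2378⌋ = 2−2 = 0
n=5: ⌊7400/2378⌋−⌊6415/2378⌋ = 3−2 = 1  ← one
n=6: ⌊8385/2378⌋−⌊7400/2378⌋ = 3−3 = 0
n=7: ⌊9370/2378⌋−⌊8385/2378⌋ = 3−3 = 0
n=8: ⌊10355/2378⌋−⌊9370/2378⌋ = 4−3 = 1  ← one
n=9: ⌊11340/2378⌋−⌊10355/2378⌋ = 4−4 = 0
n=10: ⌊12325/2378⌋−⌊11340/2378⌋ = 5−4 = 1  ← one
n=11: ⌊13310/2378⌋−⌊12325/2378⌋ = 5−5 = 0
n=12: ⌊14295/2378⌋−⌊13310/2378⌋ = 6−5 = 1  ← one
n=13: ⌊15280/2378⌋−⌊14295/2378⌋ = 6−6 = 0
n=14: ⌊16265/2378⌋−⌊15280/2378⌋ = 6−6 = 0
n=15: ⌊17250/2378⌋−⌊16265/2378⌋ = 7−6 = 1  ← one
n=16: ⌊18235/2378⌋−⌊17250/2378⌋ = 7−7 = 0
n=17: ⌊19220/2378⌋−⌊18235/2378⌋ = 8−7 = 1  ← one
positions of the first 8 ones: 0 3 5 8 10 12 15 17


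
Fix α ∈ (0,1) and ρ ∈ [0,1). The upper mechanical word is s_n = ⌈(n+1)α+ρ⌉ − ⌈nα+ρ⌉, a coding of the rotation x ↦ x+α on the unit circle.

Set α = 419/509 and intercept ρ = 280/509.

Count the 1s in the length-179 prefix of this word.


147

#1s = Σ_{n=0}^{178} s_n = Σ_{n=0}^{178} (⌈(n+1)α+ρ⌉ − ⌈nα+ρ⌉)
the sum telescopes: every ⌈nα+ρ⌉ with 0 < n < 179 appears once with + and once with −, leaving ⌈179α+ρ⌉ − ⌈0·α+ρ⌉
179α + ρ = (179·419 + 280) / 509 = 75281/509
ρ = 280/509
⌈75281/509⌉ = 148,  ⌈280/509⌉ = 1
#1s = 148 − 1 = 147


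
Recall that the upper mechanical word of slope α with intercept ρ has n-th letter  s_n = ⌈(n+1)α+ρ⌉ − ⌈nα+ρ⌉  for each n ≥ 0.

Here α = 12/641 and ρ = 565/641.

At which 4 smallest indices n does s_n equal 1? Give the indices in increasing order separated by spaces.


n=0: ⌈577/641⌉−⌈565/641⌉ = 1−1 = 0
n=1: ⌈589/641⌉−⌈577/641⌉ = 1−1 = 0
  …
n=6: ⌈649/641⌉−⌈637/641⌉ = 2−1 = 1  ← one
n=7: ⌈661/641⌉−⌈649/641⌉ = 2−2 = 0
n=8: ⌈673/641⌉−⌈661/641⌉ = 2−2 = 0
  …
n=59: ⌈1285/641⌉−⌈1273/641⌉ = 3−2 = 1  ← one
n=60: ⌈1297/641⌉−⌈1285/641⌉ = 3−3 = 0
n=61: ⌈1309/641⌉−⌈1297/641⌉ = 3−3 = 0
  …
n=113: ⌈1933/641⌉−⌈1921/641⌉ = 4−3 = 1  ← one
n=114: ⌈1945/641⌉−⌈1933/641⌉ = 4−4 = 0
n=115: ⌈1957/641⌉−⌈1945/641⌉ = 4−4 = 0
  …
n=166: ⌈2569/641⌉−⌈2557/641⌉ = 5−4 = 1  ← one
positions of the first 4 ones: 6 59 113 166

6 59 113 166


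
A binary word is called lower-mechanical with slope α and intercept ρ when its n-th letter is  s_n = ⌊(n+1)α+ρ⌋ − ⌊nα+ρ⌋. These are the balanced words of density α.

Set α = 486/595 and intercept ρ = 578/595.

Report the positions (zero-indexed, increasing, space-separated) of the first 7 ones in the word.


0 1 2 3 4 6 7

n=0: ⌊1064/595⌋−⌊578/595⌋ = 1−0 = 1  ← one
n=1: ⌊1550/595⌋−⌊1064/595⌋ = 2−1 = 1  ← one
n=2: ⌊2036/595⌋−⌊1550/595⌋ = 3−2 = 1  ← one
n=3: ⌊2522/595⌋−⌊2036/595⌋ = 4−3 = 1  ← one
n=4: ⌊3008/595⌋−⌊2522/595⌋ = 5−4 = 1  ← one
n=5: ⌊3494/595⌋−⌊3008/595⌋ = 5−5 = 0
n=6: ⌊3980/595⌋−⌊3494/595⌋ = 6−5 = 1  ← one
n=7: ⌊4466/595⌋−⌊3980/595⌋ = 7−6 = 1  ← one
positions of the first 7 ones: 0 1 2 3 4 6 7


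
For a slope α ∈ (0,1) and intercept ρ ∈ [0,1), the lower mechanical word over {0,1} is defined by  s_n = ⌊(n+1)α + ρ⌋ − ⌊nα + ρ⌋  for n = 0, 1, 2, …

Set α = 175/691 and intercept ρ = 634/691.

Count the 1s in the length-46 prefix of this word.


12

#1s = Σ_{n=0}^{45} s_n = Σ_{n=0}^{45} (⌊(n+1)α+ρ⌋ − ⌊nα+ρ⌋)
the sum telescopes: every ⌊nα+ρ⌋ with 0 < n < 46 appears once with + and once with −, leaving ⌊46α+ρ⌋ − ⌊0·α+ρ⌋
46α + ρ = (46·175 + 634) / 691 = 8684/691
ρ = 634/691
⌊8684/691⌋ = 12,  ⌊634/691⌋ = 0
#1s = 12 − 0 = 12


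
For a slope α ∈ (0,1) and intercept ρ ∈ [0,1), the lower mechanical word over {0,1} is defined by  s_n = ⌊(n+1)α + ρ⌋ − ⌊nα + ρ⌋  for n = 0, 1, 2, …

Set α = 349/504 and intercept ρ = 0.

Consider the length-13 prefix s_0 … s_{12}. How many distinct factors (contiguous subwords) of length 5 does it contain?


t_n = ⌊(n·349)/504⌋ for n = 0 … 13:
  n=0…9: ⌊0/504⌋=0 ⌊349/504⌋=0 ⌊698/504⌋=1 ⌊1047/504⌋=2 ⌊1396/504⌋=2 ⌊1745/504⌋=3 ⌊2094/504⌋=4 ⌊2443/504⌋=4 ⌊2792/504⌋=5 ⌊3141/504⌋=6
  n=10…13: ⌊3490/504⌋=6 ⌊3839/504⌋=7 ⌊4188/504⌋=8 ⌊4537/504⌋=9
s_n = t_(n+1) − t_n for n = 0 … 12 gives
prefix = 0110110110111
slide a length-5 window over [0..4] … [8..12] (9 windows); first occurrence of each distinct factor:
  [  0..  4] 01101
  [  1..  5] 11011
  [  2..  6] 10110
  [  8.. 12] 10111
  (the other 5 windows repeat one of these)
distinct factors: {01101, 10110, 10111, 11011}
count = 4  (Sturmian bound for length 5 is 6)

4


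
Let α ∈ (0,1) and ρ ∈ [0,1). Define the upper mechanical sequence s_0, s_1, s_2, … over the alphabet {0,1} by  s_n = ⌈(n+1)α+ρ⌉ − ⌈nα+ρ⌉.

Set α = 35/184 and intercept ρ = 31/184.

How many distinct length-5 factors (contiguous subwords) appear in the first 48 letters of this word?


6

t_n = ⌈(n·35+31)/184⌉ for n = 0 … 48:
  n=0…9: ⌈31/184⌉=1 ⌈66/184⌉=1 ⌈101/184⌉=1 ⌈136/184⌉=1 ⌈171/184⌉=1 ⌈206/184⌉=2 ⌈241/184⌉=2 ⌈276/184⌉=2 ⌈311/184⌉=2 ⌈346/184⌉=2
  n=10…19: ⌈381/184⌉=3 ⌈416/184⌉=3 ⌈451/184⌉=3 ⌈486/184⌉=3 ⌈521/184⌉=3 ⌈556/184⌉=4 ⌈591/184⌉=4 ⌈626/184⌉=4 ⌈661/184⌉=4 ⌈696/184⌉=4
  n=20…29: ⌈731/184⌉=4 ⌈766/184⌉=5 ⌈801/184⌉=5 ⌈836/184⌉=5 ⌈871/184⌉=5 ⌈906/184⌉=5 ⌈941/184⌉=6 ⌈976/184⌉=6 ⌈1011/184⌉=6 ⌈1046/184⌉=6
  n=30…39: ⌈1081/184⌉=6 ⌈1116/184⌉=7 ⌈1151/184⌉=7 ⌈1186/184⌉=7 ⌈1221/184⌉=7 ⌈1256/184⌉=7 ⌈1291/184⌉=8 ⌈1326/184⌉=8 ⌈1361/184⌉=8 ⌈1396/184⌉=8
  n=40…48: ⌈1431/184⌉=8 ⌈1466/184⌉=8 ⌈1501/184⌉=9 ⌈1536/184⌉=9 ⌈1571/184⌉=9 ⌈1606/184⌉=9 ⌈1641/184⌉=9 ⌈1676/184⌉=10 ⌈1711/184⌉=10
s_n = t_(n+1) − t_n for n = 0 … 47 gives
prefix = 000010000100001000001000010000100001000001000010
slide a length-5 window over [0..4] … [43..47] (44 windows); first occurrence of each distinct factor:
  [  0..  4] 00001
  [  1..  5] 00010
  [  2..  6] 00100
  [  3..  7] 01000
  [  4..  8] 10000
  [ 15.. 19] 00000
  (the other 38 windows repeat one of these)
distinct factors: {00000, 00001, 00010, 00100, 01000, 10000}
count = 6  (Sturmian bound for length 5 is 6)


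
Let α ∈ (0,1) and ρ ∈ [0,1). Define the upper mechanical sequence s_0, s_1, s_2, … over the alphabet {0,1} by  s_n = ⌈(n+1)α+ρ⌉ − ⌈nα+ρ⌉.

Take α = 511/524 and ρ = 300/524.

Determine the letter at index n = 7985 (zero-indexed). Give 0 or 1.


1

(n+1)α + ρ = (7986·511 + 300) / 524 = 4081146/524
nα + ρ     = (7985·511 + 300) / 524 = 4080635/524
⌈4081146/524⌉ = 7789,  ⌈4080635/524⌉ = 7788
s_{7985} = 7789 − 7788 = 1


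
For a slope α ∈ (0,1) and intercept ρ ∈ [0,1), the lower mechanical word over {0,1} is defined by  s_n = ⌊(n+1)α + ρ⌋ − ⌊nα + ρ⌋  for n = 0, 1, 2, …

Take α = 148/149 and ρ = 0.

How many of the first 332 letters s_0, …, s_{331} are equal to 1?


329

#1s = Σ_{n=0}^{331} s_n = Σ_{n=0}^{331} (⌊(n+1)α+ρ⌋ − ⌊nα+ρ⌋)
the sum telescopes: every ⌊nα+ρ⌋ with 0 < n < 332 appears once with + and once with −, leaving ⌊332α+ρ⌋ − ⌊0·α+ρ⌋
332α + ρ = (332·148) / 149 = 49136/149
ρ = 0/149
⌊49136/149⌋ = 329,  ⌊0/149⌋ = 0
#1s = 329 − 0 = 329


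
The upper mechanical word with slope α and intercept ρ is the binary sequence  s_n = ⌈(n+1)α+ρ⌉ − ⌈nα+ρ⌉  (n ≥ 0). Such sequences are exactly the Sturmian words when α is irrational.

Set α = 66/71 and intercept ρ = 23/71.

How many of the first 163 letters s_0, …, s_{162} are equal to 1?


#1s = Σ_{n=0}^{162} s_n = Σ_{n=0}^{162} (⌈(n+1)α+ρ⌉ − ⌈nα+ρ⌉)
the sum telescopes: every ⌈nα+ρ⌉ with 0 < n < 163 appears once with + and once with −, leaving ⌈163α+ρ⌉ − ⌈0·α+ρ⌉
163α + ρ = (163·66 + 23) / 71 = 10781/71
ρ = 23/71
⌈10781/71⌉ = 152,  ⌈23/71⌉ = 1
#1s = 152 − 1 = 151

151


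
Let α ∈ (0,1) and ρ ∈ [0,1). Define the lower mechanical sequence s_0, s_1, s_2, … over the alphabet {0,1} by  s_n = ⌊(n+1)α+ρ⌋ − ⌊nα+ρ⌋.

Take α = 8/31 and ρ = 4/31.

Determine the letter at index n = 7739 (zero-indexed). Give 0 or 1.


0

(n+1)α + ρ = (7740·8 + 4) / 31 = 61924/31
nα + ρ     = (7739·8 + 4) / 31 = 61916/31
⌊61924/31⌋ = 1997,  ⌊61916/31⌋ = 1997
s_{7739} = 1997 − 1997 = 0


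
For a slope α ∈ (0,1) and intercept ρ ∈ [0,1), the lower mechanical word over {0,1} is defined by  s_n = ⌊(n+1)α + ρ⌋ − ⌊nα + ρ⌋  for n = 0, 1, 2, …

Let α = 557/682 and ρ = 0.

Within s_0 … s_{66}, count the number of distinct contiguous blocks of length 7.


8

t_n = ⌊(n·557)/682⌋ for n = 0 … 67:
  n=0…9: ⌊0/682⌋=0 ⌊557/682⌋=0 ⌊1114/682⌋=1 ⌊1671/682⌋=2 ⌊2228/682⌋=3 ⌊2785/682⌋=4 ⌊3342/682⌋=4 ⌊3899/682⌋=5 ⌊4456/682⌋=6 ⌊5013/682⌋=7
  n=10…19: ⌊5570/682⌋=8 ⌊6127/682⌋=8 ⌊6684/682⌋=9 ⌊7241/682⌋=10 ⌊7798/682⌋=11 ⌊8355/682⌋=12 ⌊8912/682⌋=13 ⌊9469/682⌋=13 ⌊10026/682⌋=14 ⌊10583/682⌋=15
  n=20…29: ⌊11140/682⌋=16 ⌊11697/682⌋=17 ⌊12254/682⌋=17 ⌊12811/682⌋=18 ⌊13368/682⌋=19 ⌊13925/682⌋=20 ⌊14482/682⌋=21 ⌊15039/682⌋=22 ⌊15596/682⌋=22 ⌊16153/682⌋=23
  n=30…39: ⌊16710/682⌋=24 ⌊17267/682⌋=25 ⌊17824/682⌋=26 ⌊18381/682⌋=26 ⌊18938/682⌋=27 ⌊19495/682⌋=28 ⌊20052/682⌋=29 ⌊20609/682⌋=30 ⌊21166/682⌋=31 ⌊21723/682⌋=31
  n=40…49: ⌊22280/682⌋=32 ⌊22837/682⌋=33 ⌊23394/682⌋=34 ⌊23951/682⌋=35 ⌊24508/682⌋=35 ⌊25065/682⌋=36 ⌊25622/682⌋=37 ⌊26179/682⌋=38 ⌊26736/682⌋=39 ⌊27293/682⌋=40
  n=50…59: ⌊27850/682⌋=40 ⌊28407/682⌋=41 ⌊28964/682⌋=42 ⌊29521/682⌋=43 ⌊30078/682⌋=44 ⌊30635/682⌋=44 ⌊31192/682⌋=45 ⌊31749/682⌋=46 ⌊32306/682⌋=47 ⌊32863/682⌋=48
  n=60…67: ⌊33420/682⌋=49 ⌊33977/682⌋=49 ⌊34534/682⌋=50 ⌊35091/682⌋=51 ⌊35648/682⌋=52 ⌊36205/682⌋=53 ⌊36762/682⌋=53 ⌊37319/682⌋=54
s_n = t_(n+1) − t_n for n = 0 … 66 gives
prefix = 0111101111011111011110111110111101111101111011111011110111110111101
slide a length-7 window over [0..6] … [60..66] (61 windows); first occurrence of each distinct factor:
  [  0..  6] 0111101
  [  1..  7] 1111011
  [  2..  8] 1110111
  [  3..  9] 1101111
  [  4.. 10] 1011110
  [  9.. 15] 1011111
  [ 10.. 16] 0111110
  [ 11.. 17] 1111101
  (the other 53 windows repeat one of these)
distinct factors: {0111101, 0111110, 1011110, 1011111, 1101111, 1110111, 1111011, 1111101}
count = 8  (Sturmian bound for length 7 is 8)


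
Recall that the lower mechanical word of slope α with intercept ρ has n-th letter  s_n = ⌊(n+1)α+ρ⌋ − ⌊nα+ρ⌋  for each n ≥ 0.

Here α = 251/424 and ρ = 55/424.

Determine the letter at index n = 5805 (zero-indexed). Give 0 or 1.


(n+1)α + ρ = (5806·251 + 55) / 424 = 1457361/424
nα + ρ     = (5805·251 + 55) / 424 = 1457110/424
⌊1457361/424⌋ = 3437,  ⌊1457110/424⌋ = 3436
s_{5805} = 3437 − 3436 = 1

1


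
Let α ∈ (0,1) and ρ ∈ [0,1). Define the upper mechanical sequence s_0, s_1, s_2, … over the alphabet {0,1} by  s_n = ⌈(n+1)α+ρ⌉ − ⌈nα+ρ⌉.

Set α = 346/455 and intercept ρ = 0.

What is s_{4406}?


(n+1)α + ρ = (4407·346) / 455 = 1524822/455
nα + ρ     = (4406·346) / 455 = 1524476/455
⌈1524822/455⌉ = 3352,  ⌈1524476/455⌉ = 3351
s_{4406} = 3352 − 3351 = 1

1


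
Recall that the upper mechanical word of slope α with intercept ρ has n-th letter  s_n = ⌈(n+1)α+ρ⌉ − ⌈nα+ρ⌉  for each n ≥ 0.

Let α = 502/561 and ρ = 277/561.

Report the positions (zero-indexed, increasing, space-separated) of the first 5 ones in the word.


0 1 2 3 5

n=0: ⌈779/561⌉−⌈277/561⌉ = 2−1 = 1  ← one
n=1: ⌈1281/561⌉−⌈779/561⌉ = 3−2 = 1  ← one
n=2: ⌈1783/561⌉−⌈1281/561⌉ = 4−3 = 1  ← one
n=3: ⌈2285/561⌉−⌈1783/561⌉ = 5−4 = 1  ← one
n=4: ⌈2787/561⌉−⌈2285/561⌉ = 5−5 = 0
n=5: ⌈3289/561⌉−⌈2787/561⌉ = 6−5 = 1  ← one
positions of the first 5 ones: 0 1 2 3 5


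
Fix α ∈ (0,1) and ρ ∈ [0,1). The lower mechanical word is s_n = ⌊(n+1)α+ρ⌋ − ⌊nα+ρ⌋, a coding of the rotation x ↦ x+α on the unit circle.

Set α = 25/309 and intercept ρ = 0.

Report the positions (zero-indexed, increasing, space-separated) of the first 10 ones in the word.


n=0: ⌊25/309⌋−⌊0/309⌋ = 0−0 = 0
n=1: ⌊50/309⌋−⌊25/309⌋ = 0−0 = 0
  …
n=12: ⌊325/309⌋−⌊300/309⌋ = 1−0 = 1  ← one
n=13: ⌊350/309⌋−⌊325/309⌋ = 1−1 = 0
n=14: ⌊375/309⌋−⌊350/309⌋ = 1−1 = 0
  …
n=24: ⌊625/309⌋−⌊600/309⌋ = 2−1 = 1  ← one
n=25: ⌊650/309⌋−⌊625/309⌋ = 2−2 = 0
n=26: ⌊675/309⌋−⌊650/309⌋ = 2−2 = 0
  …
n=37: ⌊950/309⌋−⌊925/309⌋ = 3−2 = 1  ← one
n=38: ⌊975/309⌋−⌊950/309⌋ = 3−3 = 0
n=39: ⌊1000/309⌋−⌊975/309⌋ = 3−3 = 0
  …
n=49: ⌊1250/309⌋−⌊1225/309⌋ = 4−3 = 1  ← one
n=50: ⌊1275/309⌋−⌊1250/309⌋ = 4−4 = 0
n=51: ⌊1300/309⌋−⌊1275/309⌋ = 4−4 = 0
  …
n=61: ⌊1550/309⌋−⌊1525/309⌋ = 5−4 = 1  ← one
n=62: ⌊1575/309⌋−⌊1550/309⌋ = 5−5 = 0
n=63: ⌊1600/309⌋−⌊1575/309⌋ = 5−5 = 0
  …
n=74: ⌊1875/309⌋−⌊1850/309⌋ = 6−5 = 1  ← one
n=75: ⌊1900/309⌋−⌊1875/309⌋ = 6−6 = 0
n=76: ⌊1925/309⌋−⌊1900/309⌋ = 6−6 = 0
  …
n=86: ⌊2175/309⌋−⌊2150/309⌋ = 7−6 = 1  ← one
n=87: ⌊2200/309⌋−⌊2175/309⌋ = 7−7 = 0
n=88: ⌊2225/309⌋−⌊2200/309⌋ = 7−7 = 0
  …
n=98: ⌊2475/309⌋−⌊2450/309⌋ = 8−7 = 1  ← one
n=99: ⌊2500/309⌋−⌊2475/309⌋ = 8−8 = 0
n=100: ⌊2525/309⌋−⌊2500/309⌋ = 8−8 = 0
  …
n=111: ⌊2800/309⌋−⌊2775/309⌋ = 9−8 = 1  ← one
n=112: ⌊2825/309⌋−⌊2800/309⌋ = 9−9 = 0
n=113: ⌊2850/309⌋−⌊2825/309⌋ = 9−9 = 0
  …
n=123: ⌊3100/309⌋−⌊3075/309⌋ = 10−9 = 1  ← one
positions of the first 10 ones: 12 24 37 49 61 74 86 98 111 123

12 24 37 49 61 74 86 98 111 123


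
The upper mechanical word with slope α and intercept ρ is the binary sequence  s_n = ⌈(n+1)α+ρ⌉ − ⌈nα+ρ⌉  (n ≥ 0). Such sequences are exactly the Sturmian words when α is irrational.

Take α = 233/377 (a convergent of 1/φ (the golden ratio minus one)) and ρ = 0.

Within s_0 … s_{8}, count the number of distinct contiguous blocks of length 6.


4

t_n = ⌈(n·233)/377⌉ for n = 0 … 9:
  n=0…9: ⌈0/377⌉=0 ⌈233/377⌉=1 ⌈466/377⌉=2 ⌈699/377⌉=2 ⌈932/377⌉=3 ⌈1165/377⌉=4 ⌈1398/377⌉=4 ⌈1631/377⌉=5 ⌈1864/377⌉=5 ⌈2097/377⌉=6
s_n = t_(n+1) − t_n for n = 0 … 8 gives
prefix = 110110101
slide a length-6 window over [0..5] … [3..8] (4 windows); first occurrence of each distinct factor:
  [  0..  5] 110110
  [  1..  6] 101101
  [  2..  7] 011010
  [  3..  8] 110101
distinct factors: {011010, 101101, 110101, 110110}
count = 4  (Sturmian bound for length 6 is 7)


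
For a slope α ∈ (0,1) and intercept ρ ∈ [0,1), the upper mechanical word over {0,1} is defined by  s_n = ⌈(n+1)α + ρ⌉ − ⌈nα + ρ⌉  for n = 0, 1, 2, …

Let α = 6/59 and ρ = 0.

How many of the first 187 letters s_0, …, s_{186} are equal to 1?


20

#1s = Σ_{n=0}^{186} s_n = Σ_{n=0}^{186} (⌈(n+1)α+ρ⌉ − ⌈nα+ρ⌉)
the sum telescopes: every ⌈nα+ρ⌉ with 0 < n < 187 appears once with + and once with −, leaving ⌈187α+ρ⌉ − ⌈0·α+ρ⌉
187α + ρ = (187·6) / 59 = 1122/59
ρ = 0/59
⌈1122/59⌉ = 20,  ⌈0/59⌉ = 0
#1s = 20 − 0 = 20


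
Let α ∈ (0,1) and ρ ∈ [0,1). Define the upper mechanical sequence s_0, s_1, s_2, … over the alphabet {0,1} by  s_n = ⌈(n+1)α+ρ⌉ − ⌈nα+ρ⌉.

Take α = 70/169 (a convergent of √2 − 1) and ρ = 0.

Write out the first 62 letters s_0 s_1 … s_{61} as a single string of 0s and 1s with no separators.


10101001010010101001010010101001010010100101010010100101010010

n=0: ⌈(1·70)/169⌉ − ⌈(0·70)/169⌉ = ⌈70/169⌉ − ⌈0/169⌉ = 1 − 0 = 1
n=1: ⌈(2·70)/169⌉ − ⌈(1·70)/169⌉ = ⌈140/169⌉ − ⌈70/169⌉ = 1 − 1 = 0
n=2: ⌈(3·70)/169⌉ − ⌈(2·70)/169⌉ = ⌈210/169⌉ − ⌈140/169⌉ = 2 − 1 = 1
n=3: ⌈(4·70)/169⌉ − ⌈(3·70)/169⌉ = ⌈280/169⌉ − ⌈210/169⌉ = 2 − 2 = 0
n=4: ⌈(5·70)/169⌉ − ⌈(4·70)/169⌉ = ⌈350/169⌉ − ⌈280/169⌉ = 3 − 2 = 1
n=5: ⌈(6·70)/169⌉ − ⌈(5·70)/169⌉ = ⌈420/169⌉ − ⌈350/169⌉ = 3 − 3 = 0
n=6: ⌈(7·70)/169⌉ − ⌈(6·70)/169⌉ = ⌈490/169⌉ − ⌈420/169⌉ = 3 − 3 = 0
n=7: ⌈(8·70)/169⌉ − ⌈(7·70)/169⌉ = ⌈560/169⌉ − ⌈490/169⌉ = 4 − 3 = 1
n=8: ⌈(9·70)/169⌉ − ⌈(8·70)/169⌉ = ⌈630/169⌉ − ⌈560/169⌉ = 4 − 4 = 0
n=9: ⌈(10·70)/169⌉ − ⌈(9·70)/169⌉ = ⌈700/169⌉ − ⌈630/169⌉ = 5 − 4 = 1
n=10: ⌈(11·70)/169⌉ − ⌈(10·70)/169⌉ = ⌈770/169⌉ − ⌈700/169⌉ = 5 − 5 = 0
n=11: ⌈(12·70)/169⌉ − ⌈(11·70)/169⌉ = ⌈840/169⌉ − ⌈770/169⌉ = 5 − 5 = 0
n=12: ⌈(13·70)/169⌉ − ⌈(12·70)/169⌉ = ⌈910/169⌉ − ⌈840/169⌉ = 6 − 5 = 1
n=13: ⌈(14·70)/169⌉ − ⌈(13·70)/169⌉ = ⌈980/169⌉ − ⌈910/169⌉ = 6 − 6 = 0
n=14: ⌈(15·70)/169⌉ − ⌈(14·70)/169⌉ = ⌈1050/169⌉ − ⌈980/169⌉ = 7 − 6 = 1
n=15: ⌈(16·70)/169⌉ − ⌈(15·70)/169⌉ = ⌈1120/169⌉ − ⌈1050/169⌉ = 7 − 7 = 0
n=16: ⌈(17·70)/169⌉ − ⌈(16·70)/169⌉ = ⌈1190/169⌉ − ⌈1120/169⌉ = 8 − 7 = 1
n=17: ⌈(18·70)/169⌉ − ⌈(17·70)/169⌉ = ⌈1260/169⌉ − ⌈1190/169⌉ = 8 − 8 = 0
n=18: ⌈(19·70)/169⌉ − ⌈(18·70)/169⌉ = ⌈1330/169⌉ − ⌈1260/169⌉ = 8 − 8 = 0
n=19: ⌈(20·70)/169⌉ − ⌈(19·70)/169⌉ = ⌈1400/169⌉ − ⌈1330/169⌉ = 9 − 8 = 1
n=20: ⌈(21·70)/169⌉ − ⌈(20·70)/169⌉ = ⌈1470/169⌉ − ⌈1400/169⌉ = 9 − 9 = 0
n=21: ⌈(22·70)/169⌉ − ⌈(21·70)/169⌉ = ⌈1540/169⌉ − ⌈1470/169⌉ = 10 − 9 = 1
n=22: ⌈(23·70)/169⌉ − ⌈(22·70)/169⌉ = ⌈1610/169⌉ − ⌈1540/169⌉ = 10 − 10 = 0
n=23: ⌈(24·70)/169⌉ − ⌈(23·70)/169⌉ = ⌈1680/169⌉ − ⌈1610/169⌉ = 10 − 10 = 0
n=24: ⌈(25·70)/169⌉ − ⌈(24·70)/169⌉ = ⌈1750/169⌉ − ⌈1680/169⌉ = 11 − 10 = 1
n=25: ⌈(26·70)/169⌉ − ⌈(25·70)/169⌉ = ⌈1820/169⌉ − ⌈1750/169⌉ = 11 − 11 = 0
n=26: ⌈(27·70)/169⌉ − ⌈(26·70)/169⌉ = ⌈1890/169⌉ − ⌈1820/169⌉ = 12 − 11 = 1
n=27: ⌈(28·70)/169⌉ − ⌈(27·70)/169⌉ = ⌈1960/169⌉ − ⌈1890/169⌉ = 12 − 12 = 0
n=28: ⌈(29·70)/169⌉ − ⌈(28·70)/169⌉ = ⌈2030/169⌉ − ⌈1960/169⌉ = 13 − 12 = 1
n=29: ⌈(30·70)/169⌉ − ⌈(29·70)/169⌉ = ⌈2100/169⌉ − ⌈2030/169⌉ = 13 − 13 = 0
n=30: ⌈(31·70)/169⌉ − ⌈(30·70)/169⌉ = ⌈2170/169⌉ − ⌈2100/169⌉ = 13 − 13 = 0
n=31: ⌈(32·70)/169⌉ − ⌈(31·70)/169⌉ = ⌈2240/169⌉ − ⌈2170/169⌉ = 14 − 13 = 1
n=32: ⌈(33·70)/169⌉ − ⌈(32·70)/169⌉ = ⌈2310/169⌉ − ⌈2240/169⌉ = 14 − 14 = 0
n=33: ⌈(34·70)/169⌉ − ⌈(33·70)/169⌉ = ⌈2380/169⌉ − ⌈2310/169⌉ = 15 − 14 = 1
n=34: ⌈(35·70)/169⌉ − ⌈(34·70)/169⌉ = ⌈2450/169⌉ − ⌈2380/169⌉ = 15 − 15 = 0
n=35: ⌈(36·70)/169⌉ − ⌈(35·70)/169⌉ = ⌈2520/169⌉ − ⌈2450/169⌉ = 15 − 15 = 0
n=36: ⌈(37·70)/169⌉ − ⌈(36·70)/169⌉ = ⌈2590/169⌉ − ⌈2520/169⌉ = 16 − 15 = 1
n=37: ⌈(38·70)/169⌉ − ⌈(37·70)/169⌉ = ⌈2660/169⌉ − ⌈2590/169⌉ = 16 − 16 = 0
n=38: ⌈(39·70)/169⌉ − ⌈(38·70)/169⌉ = ⌈2730/169⌉ − ⌈2660/169⌉ = 17 − 16 = 1
n=39: ⌈(40·70)/169⌉ − ⌈(39·70)/169⌉ = ⌈2800/169⌉ − ⌈2730/169⌉ = 17 − 17 = 0
n=40: ⌈(41·70)/169⌉ − ⌈(40·70)/169⌉ = ⌈2870/169⌉ − ⌈2800/169⌉ = 17 − 17 = 0
n=41: ⌈(42·70)/169⌉ − ⌈(41·70)/169⌉ = ⌈2940/169⌉ − ⌈2870/169⌉ = 18 − 17 = 1
n=42: ⌈(43·70)/169⌉ − ⌈(42·70)/169⌉ = ⌈3010/169⌉ − ⌈2940/169⌉ = 18 − 18 = 0
n=43: ⌈(44·70)/169⌉ − ⌈(43·70)/169⌉ = ⌈3080/169⌉ − ⌈3010/169⌉ = 19 − 18 = 1
n=44: ⌈(45·70)/169⌉ − ⌈(44·70)/169⌉ = ⌈3150/169⌉ − ⌈3080/169⌉ = 19 − 19 = 0
n=45: ⌈(46·70)/169⌉ − ⌈(45·70)/169⌉ = ⌈3220/169⌉ − ⌈3150/169⌉ = 20 − 19 = 1
n=46: ⌈(47·70)/169⌉ − ⌈(46·70)/169⌉ = ⌈3290/169⌉ − ⌈3220/169⌉ = 20 − 20 = 0
n=47: ⌈(48·70)/169⌉ − ⌈(47·70)/169⌉ = ⌈3360/169⌉ − ⌈3290/169⌉ = 20 − 20 = 0
n=48: ⌈(49·70)/169⌉ − ⌈(48·70)/169⌉ = ⌈3430/169⌉ − ⌈3360/169⌉ = 21 − 20 = 1
n=49: ⌈(50·70)/169⌉ − ⌈(49·70)/169⌉ = ⌈3500/169⌉ − ⌈3430/169⌉ = 21 − 21 = 0
n=50: ⌈(51·70)/169⌉ − ⌈(50·70)/169⌉ = ⌈3570/169⌉ − ⌈3500/169⌉ = 22 − 21 = 1
n=51: ⌈(52·70)/169⌉ − ⌈(51·70)/169⌉ = ⌈3640/169⌉ − ⌈3570/169⌉ = 22 − 22 = 0
n=52: ⌈(53·70)/169⌉ − ⌈(52·70)/169⌉ = ⌈3710/169⌉ − ⌈3640/169⌉ = 22 − 22 = 0
n=53: ⌈(54·70)/169⌉ − ⌈(53·70)/169⌉ = ⌈3780/169⌉ − ⌈3710/169⌉ = 23 − 22 = 1
n=54: ⌈(55·70)/169⌉ − ⌈(54·70)/169⌉ = ⌈3850/169⌉ − ⌈3780/169⌉ = 23 − 23 = 0
n=55: ⌈(56·70)/169⌉ − ⌈(55·70)/169⌉ = ⌈3920/169⌉ − ⌈3850/169⌉ = 24 − 23 = 1
n=56: ⌈(57·70)/169⌉ − ⌈(56·70)/169⌉ = ⌈3990/169⌉ − ⌈3920/169⌉ = 24 − 24 = 0
n=57: ⌈(58·70)/169⌉ − ⌈(57·70)/169⌉ = ⌈4060/169⌉ − ⌈3990/169⌉ = 25 − 24 = 1
n=58: ⌈(59·70)/169⌉ − ⌈(58·70)/169⌉ = ⌈4130/169⌉ − ⌈4060/169⌉ = 25 − 25 = 0
n=59: ⌈(60·70)/169⌉ − ⌈(59·70)/169⌉ = ⌈4200/169⌉ − ⌈4130/169⌉ = 25 − 25 = 0
n=60: ⌈(61·70)/169⌉ − ⌈(60·70)/169⌉ = ⌈4270/169⌉ − ⌈4200/169⌉ = 26 − 25 = 1
n=61: ⌈(62·70)/169⌉ − ⌈(61·70)/169⌉ = ⌈4340/169⌉ − ⌈4270/169⌉ = 26 − 26 = 0


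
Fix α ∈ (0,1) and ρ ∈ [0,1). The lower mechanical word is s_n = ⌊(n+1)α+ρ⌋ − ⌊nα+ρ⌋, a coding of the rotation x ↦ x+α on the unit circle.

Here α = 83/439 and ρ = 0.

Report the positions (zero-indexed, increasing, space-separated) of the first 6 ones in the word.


n=0: ⌊83/439⌋−⌊0/439⌋ = 0−0 = 0
n=1: ⌊166/439⌋−⌊83/439⌋ = 0−0 = 0
n=2: ⌊249/439⌋−⌊166/439⌋ = 0−0 = 0
n=3: ⌊332/439⌋−⌊249/439⌋ = 0−0 = 0
n=4: ⌊415/439⌋−⌊332/439⌋ = 0−0 = 0
n=5: ⌊498/439⌋−⌊415/439⌋ = 1−0 = 1  ← one
n=6: ⌊581/439⌋−⌊498/439⌋ = 1−1 = 0
n=7: ⌊664/439⌋−⌊581/439⌋ = 1−1 = 0
n=8: ⌊747/439⌋−⌊664/439⌋ = 1−1 = 0
n=9: ⌊830/439⌋−⌊747/439⌋ = 1−1 = 0
n=10: ⌊913/439⌋−⌊830/439⌋ = 2−1 = 1  ← one
n=11: ⌊996/439⌋−⌊913/439⌋ = 2−2 = 0
n=12: ⌊1079/439⌋−⌊996/439⌋ = 2−2 = 0
n=13: ⌊1162/439⌋−⌊1079/439⌋ = 2−2 = 0
n=14: ⌊1245/439⌋−⌊1162/439⌋ = 2−2 = 0
n=15: ⌊1328/439⌋−⌊1245/439⌋ = 3−2 = 1  ← one
n=16: ⌊1411/439⌋−⌊1328/439⌋ = 3−3 = 0
n=17: ⌊1494/439⌋−⌊1411/439⌋ = 3−3 = 0
n=18: ⌊1577/439⌋−⌊1494/439⌋ = 3−3 = 0
n=19: ⌊1660/439⌋−⌊1577/439⌋ = 3−3 = 0
n=20: ⌊1743/439⌋−⌊1660/439⌋ = 3−3 = 0
n=21: ⌊1826/439⌋−⌊1743/439⌋ = 4−3 = 1  ← one
n=22: ⌊1909/439⌋−⌊1826/439⌋ = 4−4 = 0
n=23: ⌊1992/439⌋−⌊1909/439⌋ = 4−4 = 0
n=24: ⌊2075/439⌋−⌊1992/439⌋ = 4−4 = 0
n=25: ⌊2158/439⌋−⌊2075/439⌋ = 4−4 = 0
n=26: ⌊2241/439⌋−⌊2158/439⌋ = 5−4 = 1  ← one
n=27: ⌊2324/439⌋−⌊2241/439⌋ = 5−5 = 0
n=28: ⌊2407/439⌋−⌊2324/439⌋ = 5−5 = 0
n=29: ⌊2490/439⌋−⌊2407/439⌋ = 5−5 = 0
n=30: ⌊2573/439⌋−⌊2490/439⌋ = 5−5 = 0
n=31: ⌊2656/439⌋−⌊2573/439⌋ = 6−5 = 1  ← one
positions of the first 6 ones: 5 10 15 21 26 31

5 10 15 21 26 31


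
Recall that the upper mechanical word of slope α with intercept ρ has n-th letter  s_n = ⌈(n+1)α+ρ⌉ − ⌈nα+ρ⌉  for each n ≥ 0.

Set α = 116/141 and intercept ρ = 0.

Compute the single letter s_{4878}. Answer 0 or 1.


(n+1)α + ρ = (4879·116) / 141 = 565964/141
nα + ρ     = (4878·116) / 141 = 565848/141
⌈565964/141⌉ = 4014,  ⌈565848/141⌉ = 4014
s_{4878} = 4014 − 4014 = 0

0


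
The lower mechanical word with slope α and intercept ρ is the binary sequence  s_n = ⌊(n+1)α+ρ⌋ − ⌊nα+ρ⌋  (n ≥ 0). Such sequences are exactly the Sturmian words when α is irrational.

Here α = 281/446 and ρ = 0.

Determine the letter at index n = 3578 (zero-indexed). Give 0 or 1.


(n+1)α + ρ = (3579·281) / 446 = 1005699/446
nα + ρ     = (3578·281) / 446 = 1005418/446
⌊1005699/446⌋ = 2254,  ⌊1005418/446⌋ = 2254
s_{3578} = 2254 − 2254 = 0

0


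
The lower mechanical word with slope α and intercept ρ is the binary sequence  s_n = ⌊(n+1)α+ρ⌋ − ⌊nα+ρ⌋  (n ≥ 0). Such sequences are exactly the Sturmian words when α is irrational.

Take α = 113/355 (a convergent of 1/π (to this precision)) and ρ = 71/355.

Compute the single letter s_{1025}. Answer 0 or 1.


0

(n+1)α + ρ = (1026·113 + 71) / 355 = 116009/355
nα + ρ     = (1025·113 + 71) / 355 = 115896/355
⌊116009/355⌋ = 326,  ⌊115896/355⌋ = 326
s_{1025} = 326 − 326 = 0


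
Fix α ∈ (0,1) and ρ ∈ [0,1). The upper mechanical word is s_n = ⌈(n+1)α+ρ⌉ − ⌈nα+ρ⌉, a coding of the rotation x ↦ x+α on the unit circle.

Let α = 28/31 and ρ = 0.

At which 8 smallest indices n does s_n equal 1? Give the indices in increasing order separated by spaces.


0 1 2 3 4 5 6 7

n=0: ⌈28/31⌉−⌈0/31⌉ = 1−0 = 1  ← one
n=1: ⌈56/31⌉−⌈28/31⌉ = 2−1 = 1  ← one
n=2: ⌈84/31⌉−⌈56/31⌉ = 3−2 = 1  ← one
n=3: ⌈112/31⌉−⌈84/31⌉ = 4−3 = 1  ← one
n=4: ⌈140/31⌉−⌈112/31⌉ = 5−4 = 1  ← one
n=5: ⌈168/31⌉−⌈140/31⌉ = 6−5 = 1  ← one
n=6: ⌈196/31⌉−⌈168/31⌉ = 7−6 = 1  ← one
n=7: ⌈224/31⌉−⌈196/31⌉ = 8−7 = 1  ← one
positions of the first 8 ones: 0 1 2 3 4 5 6 7


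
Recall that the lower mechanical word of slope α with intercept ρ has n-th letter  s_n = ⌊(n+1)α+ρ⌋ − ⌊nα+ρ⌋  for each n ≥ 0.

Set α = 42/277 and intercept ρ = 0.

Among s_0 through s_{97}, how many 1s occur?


14

#1s = Σ_{n=0}^{97} s_n = Σ_{n=0}^{97} (⌊(n+1)α+ρ⌋ − ⌊nα+ρ⌋)
the sum telescopes: every ⌊nα+ρ⌋ with 0 < n < 98 appears once with + and once with −, leaving ⌊98α+ρ⌋ − ⌊0·α+ρ⌋
98α + ρ = (98·42) / 277 = 4116/277
ρ = 0/277
⌊4116/277⌋ = 14,  ⌊0/277⌋ = 0
#1s = 14 − 0 = 14


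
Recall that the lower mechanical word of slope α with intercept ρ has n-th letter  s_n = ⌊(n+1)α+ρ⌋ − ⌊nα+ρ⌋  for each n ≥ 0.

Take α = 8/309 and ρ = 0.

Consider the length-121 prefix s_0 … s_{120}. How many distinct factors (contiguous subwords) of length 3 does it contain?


t_n = ⌊(n·8)/309⌋ for n = 0 … 121:
  n=0…9: ⌊0/309⌋=0 ⌊8/309⌋=0 ⌊16/309⌋=0 ⌊24/309⌋=0 ⌊32/309⌋=0 ⌊40/309⌋=0 ⌊48/309⌋=0 ⌊56/309⌋=0 ⌊64/309⌋=0 ⌊72/309⌋=0
  n=10…19: ⌊80/309⌋=0 ⌊88/309⌋=0 ⌊96/309⌋=0 ⌊104/309⌋=0 ⌊112/309⌋=0 ⌊120/309⌋=0 ⌊128/309⌋=0 ⌊136/309⌋=0 ⌊144/309⌋=0 ⌊152/309⌋=0
  n=20…29: ⌊160/309⌋=0 ⌊168/309⌋=0 ⌊176/309⌋=0 ⌊184/309⌋=0 ⌊192/309⌋=0 ⌊200/309⌋=0 ⌊208/309⌋=0 ⌊216/309⌋=0 ⌊224/309⌋=0 ⌊232/309⌋=0
  n=30…39: ⌊240/309⌋=0 ⌊248/309⌋=0 ⌊256/309⌋=0 ⌊264/309⌋=0 ⌊272/309⌋=0 ⌊280/309⌋=0 ⌊288/309⌋=0 ⌊296/309⌋=0 ⌊304/309⌋=0 ⌊312/309⌋=1
  n=40…49: ⌊320/309⌋=1 ⌊328/309⌋=1 ⌊336/309⌋=1 ⌊344/309⌋=1 ⌊352/309⌋=1 ⌊360/309⌋=1 ⌊368/309⌋=1 ⌊376/309⌋=1 ⌊384/309⌋=1 ⌊392/309⌋=1
  n=50…59: ⌊400/309⌋=1 ⌊408/309⌋=1 ⌊416/309⌋=1 ⌊424/309⌋=1 ⌊432/309⌋=1 ⌊440/309⌋=1 ⌊448/309⌋=1 ⌊456/309⌋=1 ⌊464/309⌋=1 ⌊472/309⌋=1
  n=60…69: ⌊480/309⌋=1 ⌊488/309⌋=1 ⌊496/309⌋=1 ⌊504/309⌋=1 ⌊512/309⌋=1 ⌊520/309⌋=1 ⌊528/309⌋=1 ⌊536/309⌋=1 ⌊544/309⌋=1 ⌊552/309⌋=1
  n=70…79: ⌊560/309⌋=1 ⌊568/309⌋=1 ⌊576/309⌋=1 ⌊584/309⌋=1 ⌊592/309⌋=1 ⌊600/309⌋=1 ⌊608/309⌋=1 ⌊616/309⌋=1 ⌊624/309⌋=2 ⌊632/309⌋=2
  n=80…89: ⌊640/309⌋=2 ⌊648/309⌋=2 ⌊656/309⌋=2 ⌊664/309⌋=2 ⌊672/309⌋=2 ⌊680/309⌋=2 ⌊688/309⌋=2 ⌊696/309⌋=2 ⌊704/309⌋=2 ⌊712/309⌋=2
  n=90…99: ⌊720/309⌋=2 ⌊728/309⌋=2 ⌊736/309⌋=2 ⌊744/309⌋=2 ⌊752/309⌋=2 ⌊760/309⌋=2 ⌊768/309⌋=2 ⌊776/309⌋=2 ⌊784/309⌋=2 ⌊792/309⌋=2
  n=100…109: ⌊800/309⌋=2 ⌊808/309⌋=2 ⌊816/309⌋=2 ⌊824/309⌋=2 ⌊832/309⌋=2 ⌊840/309⌋=2 ⌊848/309⌋=2 ⌊856/309⌋=2 ⌊864/309⌋=2 ⌊872/309⌋=2
  n=110…119: ⌊880/309⌋=2 ⌊888/309⌋=2 ⌊896/309⌋=2 ⌊904/309⌋=2 ⌊912/309⌋=2 ⌊920/309⌋=2 ⌊928/309⌋=3 ⌊936/309⌋=3 ⌊944/309⌋=3 ⌊952/309⌋=3
  n=120…121: ⌊960/309⌋=3 ⌊968/309⌋=3
s_n = t_(n+1) − t_n for n = 0 … 120 gives
prefix = 0000000000000000000000000000000000000010000000000000000000000000000000000000010000000000000000000000000000000000000100000
slide a length-3 window over [0..2] … [118..120] (119 windows); first occurrence of each distinct factor:
  [  0..  2] 000
  [ 36.. 38] 001
  [ 37.. 39] 010
  [ 38.. 40] 100
  (the other 115 windows repeat one of these)
distinct factors: {000, 001, 010, 100}
count = 4  (Sturmian bound for length 3 is 4)

4
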